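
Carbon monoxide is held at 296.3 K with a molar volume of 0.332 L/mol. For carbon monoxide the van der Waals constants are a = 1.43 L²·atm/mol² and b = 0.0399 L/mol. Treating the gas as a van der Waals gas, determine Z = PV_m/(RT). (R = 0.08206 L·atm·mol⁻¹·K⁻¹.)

Z ≈ 0.9594

P = RT/(V_m − b) − a/V_m² = (0.08206)(296.3)/(0.332 − 0.0399) − 1.43/(0.332)²
  = 24.314/0.29210 − 12.974 = 83.239 − 12.974 = 70.265 atm
Z = PV_m/(RT) = (70.265)(0.332)/((0.08206)(296.3)) = 23.328/24.314 = 0.9594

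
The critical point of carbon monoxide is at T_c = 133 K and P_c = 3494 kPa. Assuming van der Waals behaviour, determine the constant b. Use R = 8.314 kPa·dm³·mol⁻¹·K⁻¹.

From T_c = 8a/(27Rb) and P_c = a/(27b²): b = R T_c/(8 P_c).
b = (8.314)(133)/(8×3494) = 1105.8/27952 = 0.03956 dm³/mol

b ≈ 0.03956 dm³/mol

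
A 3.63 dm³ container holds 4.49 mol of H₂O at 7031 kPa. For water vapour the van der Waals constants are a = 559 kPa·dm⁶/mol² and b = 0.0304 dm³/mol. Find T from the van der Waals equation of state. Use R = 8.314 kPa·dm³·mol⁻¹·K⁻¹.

T = (P + a n²/V²)(V − nb)/(nR)
P + a n²/V² = 7031 + (559)(4.49)²/(3.63)² = 7886.2 kPa
V − nb = 3.63 − (4.49)(0.0304) = 3.4935 dm³
T = (7886.2)(3.4935)/((4.49)(8.314)) = 738.0 K

T ≈ 738.0 K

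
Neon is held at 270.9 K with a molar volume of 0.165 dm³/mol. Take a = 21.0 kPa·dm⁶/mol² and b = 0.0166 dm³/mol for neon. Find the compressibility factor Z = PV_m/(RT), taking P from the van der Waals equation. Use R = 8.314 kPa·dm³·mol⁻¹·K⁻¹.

Z ≈ 1.055

P = RT/(V_m − b) − a/V_m² = (8.314)(270.9)/(0.165 − 0.0166) − 21.0/(0.165)²
  = 2252.3/0.14840 − 771.35 = 15177 − 771.35 = 14406 kPa
Z = PV_m/(RT) = (14406)(0.165)/((8.314)(270.9)) = 2377.0/2252.3 = 1.055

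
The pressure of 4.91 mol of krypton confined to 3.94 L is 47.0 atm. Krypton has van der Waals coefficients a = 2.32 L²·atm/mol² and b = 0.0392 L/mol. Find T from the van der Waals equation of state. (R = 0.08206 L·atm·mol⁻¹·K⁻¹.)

T ≈ 470.7 K

T = (P + a n²/V²)(V − nb)/(nR)
P + a n²/V² = 47.0 + (2.32)(4.91)²/(3.94)² = 50.603 atm
V − nb = 3.94 − (4.91)(0.0392) = 3.7475 L
T = (50.603)(3.7475)/((4.91)(0.08206)) = 470.7 K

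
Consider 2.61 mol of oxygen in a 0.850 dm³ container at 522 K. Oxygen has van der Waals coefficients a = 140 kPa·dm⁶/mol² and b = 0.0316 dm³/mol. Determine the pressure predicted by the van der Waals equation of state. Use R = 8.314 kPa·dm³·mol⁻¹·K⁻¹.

P = nRT/(V − nb) − a n²/V²
nRT/(V − nb) = (2.61)(8.314)(522)/(0.850 − 2.61×0.0316) = 11327/0.76752 = 14758 kPa
a n²/V² = (140)(2.61)²/(0.850)² = 1320.0 kPa
P = 14758 − 1320.0 = 13438 kPa

P ≈ 13438 kPa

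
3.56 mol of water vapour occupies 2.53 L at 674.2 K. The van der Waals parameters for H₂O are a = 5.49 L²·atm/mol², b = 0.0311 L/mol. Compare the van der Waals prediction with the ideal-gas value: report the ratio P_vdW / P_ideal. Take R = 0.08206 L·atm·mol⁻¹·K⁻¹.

Ideal: P_ideal = nRT/V = (3.56)(0.08206)(674.2)/2.53 = 77.8484 atm
vdW: P = nRT/(V − nb) − a n²/V² = 196.956/2.41928 − 69.5781/6.40090 = 81.4110 − 10.8700 = 70.5410 atm
Ratio = 70.5410/77.8484 = 0.9061

P_vdW / P_ideal ≈ 0.9061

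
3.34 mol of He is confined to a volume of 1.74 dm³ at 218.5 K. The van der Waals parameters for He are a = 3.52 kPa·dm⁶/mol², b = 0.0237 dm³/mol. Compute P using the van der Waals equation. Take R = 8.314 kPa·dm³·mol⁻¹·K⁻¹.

P = nRT/(V − nb) − a n²/V²
nRT/(V − nb) = (3.34)(8.314)(218.5)/(1.74 − 3.34×0.0237) = 6067.5/1.6608 = 3653.4 kPa
a n²/V² = (3.52)(3.34)²/(1.74)² = 12.970 kPa
P = 3653.4 − 12.970 = 3640 kPa

P ≈ 3640 kPa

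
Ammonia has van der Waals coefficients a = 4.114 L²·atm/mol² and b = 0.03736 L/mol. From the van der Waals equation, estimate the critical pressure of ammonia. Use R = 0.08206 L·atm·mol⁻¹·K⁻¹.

P_c ≈ 109.2 atm

For a van der Waals gas, P_c = a/(27b²).
P_c = 4.114/(27×(0.03736)²) = 4.114/0.037686 = 109.2 atm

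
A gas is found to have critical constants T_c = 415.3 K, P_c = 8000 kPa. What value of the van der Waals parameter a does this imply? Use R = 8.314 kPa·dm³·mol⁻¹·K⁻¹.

a ≈ 628.7 kPa·dm⁶/mol²

From T_c = 8a/(27Rb) and P_c = a/(27b²): a = 27 R² T_c²/(64 P_c).
a = 27×(8.314)²×(415.3)²/(64×8000) = 321890135/512000 = 628.7 kPa·dm⁶/mol²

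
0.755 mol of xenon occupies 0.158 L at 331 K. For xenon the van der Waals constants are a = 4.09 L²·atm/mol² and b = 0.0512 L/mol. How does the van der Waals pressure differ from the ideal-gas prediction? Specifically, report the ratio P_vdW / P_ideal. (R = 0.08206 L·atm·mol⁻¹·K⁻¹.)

Ideal: P_ideal = nRT/V = (0.755)(0.08206)(331)/0.158 = 129.792 atm
vdW: P = nRT/(V − nb) − a n²/V² = 20.5072/0.119344 − 2.33140/0.0249640 = 171.833 − 93.3905 = 78.443 atm
Ratio = 78.443/129.792 = 0.6044

P_vdW / P_ideal ≈ 0.6044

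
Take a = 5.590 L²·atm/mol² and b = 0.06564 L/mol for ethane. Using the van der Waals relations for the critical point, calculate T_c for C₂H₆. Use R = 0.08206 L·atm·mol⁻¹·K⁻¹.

For a van der Waals gas, T_c = 8a/(27Rb).
T_c = 8×5.590/(27×0.08206×0.06564) = 44.720/0.14543 = 307.5 K

T_c ≈ 307.5 K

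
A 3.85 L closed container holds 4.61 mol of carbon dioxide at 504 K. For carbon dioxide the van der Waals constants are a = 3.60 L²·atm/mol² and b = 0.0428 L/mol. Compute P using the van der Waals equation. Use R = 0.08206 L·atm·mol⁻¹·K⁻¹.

P ≈ 47.04 atm

P = nRT/(V − nb) − a n²/V²
nRT/(V − nb) = (4.61)(0.08206)(504)/(3.85 − 4.61×0.0428) = 190.66/3.6527 = 52.197 atm
a n²/V² = (3.60)(4.61)²/(3.85)² = 5.1616 atm
P = 52.197 − 5.1616 = 47.04 atm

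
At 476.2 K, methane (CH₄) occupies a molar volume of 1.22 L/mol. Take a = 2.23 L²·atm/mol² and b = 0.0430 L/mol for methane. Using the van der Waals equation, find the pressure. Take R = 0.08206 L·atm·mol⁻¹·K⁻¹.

P ≈ 31.70 atm

P = RT/(V_m − b) − a/V_m²
RT/(V_m − b) = (0.08206)(476.2)/(1.22 − 0.0430) = 39.077/1.1770 = 33.201 atm
a/V_m² = 2.23/(1.22)² = 1.4983 atm
P = 33.201 − 1.4983 = 31.70 atm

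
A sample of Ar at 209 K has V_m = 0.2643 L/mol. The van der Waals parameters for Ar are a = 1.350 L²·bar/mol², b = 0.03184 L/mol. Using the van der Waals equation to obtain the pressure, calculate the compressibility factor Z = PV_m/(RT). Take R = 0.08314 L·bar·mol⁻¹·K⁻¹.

P = RT/(V_m − b) − a/V_m² = (0.08314)(209)/(0.2643 − 0.03184) − 1.350/(0.2643)²
  = 17.376/0.23246 − 19.326 = 74.748 − 19.326 = 55.422 bar
Z = PV_m/(RT) = (55.422)(0.2643)/((0.08314)(209)) = 14.648/17.376 = 0.8430

Z ≈ 0.8430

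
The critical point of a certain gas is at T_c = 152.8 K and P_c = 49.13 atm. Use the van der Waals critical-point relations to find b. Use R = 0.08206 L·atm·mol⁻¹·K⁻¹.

b ≈ 0.03190 L/mol

From T_c = 8a/(27Rb) and P_c = a/(27b²): b = R T_c/(8 P_c).
b = (0.08206)(152.8)/(8×49.13) = 12.539/393.04 = 0.03190 L/mol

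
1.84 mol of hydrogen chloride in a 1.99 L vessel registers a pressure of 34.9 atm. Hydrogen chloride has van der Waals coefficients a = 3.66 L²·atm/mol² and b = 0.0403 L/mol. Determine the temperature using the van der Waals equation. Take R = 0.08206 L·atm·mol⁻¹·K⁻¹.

T = (P + a n²/V²)(V − nb)/(nR)
P + a n²/V² = 34.9 + (3.66)(1.84)²/(1.99)² = 38.029 atm
V − nb = 1.99 − (1.84)(0.0403) = 1.9158 L
T = (38.029)(1.9158)/((1.84)(0.08206)) = 482.5 K

T ≈ 482.5 K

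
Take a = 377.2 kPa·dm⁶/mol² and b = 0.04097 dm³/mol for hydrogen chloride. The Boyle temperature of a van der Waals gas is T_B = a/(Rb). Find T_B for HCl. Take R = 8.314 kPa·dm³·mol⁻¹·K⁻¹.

T_B ≈ 1107 K

For a van der Waals gas the second virial coefficient B₂ = b − a/(RT) vanishes at T_B = a/(Rb).
T_B = 377.2/(8.314×0.04097) = 377.2/0.34062 = 1107 K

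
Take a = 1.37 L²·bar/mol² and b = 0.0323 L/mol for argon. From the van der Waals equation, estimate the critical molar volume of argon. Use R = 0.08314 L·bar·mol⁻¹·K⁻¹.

V_m,c ≈ 0.09690 L/mol

For a van der Waals gas, V_m,c = 3b.
V_m,c = 3×0.0323 = 0.09690 L/mol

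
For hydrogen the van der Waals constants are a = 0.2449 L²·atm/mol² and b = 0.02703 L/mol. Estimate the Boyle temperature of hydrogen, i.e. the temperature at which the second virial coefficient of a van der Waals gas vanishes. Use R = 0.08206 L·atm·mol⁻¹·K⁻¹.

T_B ≈ 110.4 K

For a van der Waals gas the second virial coefficient B₂ = b − a/(RT) vanishes at T_B = a/(Rb).
T_B = 0.2449/(0.08206×0.02703) = 0.2449/0.0022181 = 110.4 K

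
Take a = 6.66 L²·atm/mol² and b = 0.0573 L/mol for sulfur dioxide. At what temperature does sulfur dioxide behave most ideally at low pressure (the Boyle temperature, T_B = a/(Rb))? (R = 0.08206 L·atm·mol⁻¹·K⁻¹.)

T_B ≈ 1416 K

For a van der Waals gas the second virial coefficient B₂ = b − a/(RT) vanishes at T_B = a/(Rb).
T_B = 6.66/(0.08206×0.0573) = 6.66/0.0047020 = 1416 K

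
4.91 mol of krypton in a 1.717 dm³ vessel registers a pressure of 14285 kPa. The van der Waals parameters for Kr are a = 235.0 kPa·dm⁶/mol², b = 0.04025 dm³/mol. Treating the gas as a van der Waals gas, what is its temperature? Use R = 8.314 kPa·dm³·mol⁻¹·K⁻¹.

T ≈ 603.2 K

T = (P + a n²/V²)(V − nb)/(nR)
P + a n²/V² = 14285 + (235.0)(4.91)²/(1.717)² = 16207 kPa
V − nb = 1.717 − (4.91)(0.04025) = 1.5194 dm³
T = (16207)(1.5194)/((4.91)(8.314)) = 603.2 K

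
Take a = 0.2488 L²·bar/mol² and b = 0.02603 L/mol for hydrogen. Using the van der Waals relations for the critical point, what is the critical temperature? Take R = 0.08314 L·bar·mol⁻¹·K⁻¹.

For a van der Waals gas, T_c = 8a/(27Rb).
T_c = 8×0.2488/(27×0.08314×0.02603) = 1.9904/0.058432 = 34.06 K

T_c ≈ 34.06 K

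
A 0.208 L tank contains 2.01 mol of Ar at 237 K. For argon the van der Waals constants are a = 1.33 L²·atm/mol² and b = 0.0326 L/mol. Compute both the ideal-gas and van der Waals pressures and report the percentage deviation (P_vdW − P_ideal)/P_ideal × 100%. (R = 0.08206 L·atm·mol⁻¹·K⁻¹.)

Ideal: P_ideal = nRT/V = (2.01)(0.08206)(237)/0.208 = 187.937 atm
vdW: P = nRT/(V − nb) − a n²/V² = 39.0909/0.142474 − 5.37333/0.0432640 = 274.372 − 124.199 = 150.173 atm
% deviation = (150.173 − 187.937)/187.937 × 100% = -20.09%

-20.09 %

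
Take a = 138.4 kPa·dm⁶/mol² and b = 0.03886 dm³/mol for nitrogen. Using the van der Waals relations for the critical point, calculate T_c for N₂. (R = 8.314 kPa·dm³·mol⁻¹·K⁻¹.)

For a van der Waals gas, T_c = 8a/(27Rb).
T_c = 8×138.4/(27×8.314×0.03886) = 1107.2/8.7232 = 126.9 K

T_c ≈ 126.9 K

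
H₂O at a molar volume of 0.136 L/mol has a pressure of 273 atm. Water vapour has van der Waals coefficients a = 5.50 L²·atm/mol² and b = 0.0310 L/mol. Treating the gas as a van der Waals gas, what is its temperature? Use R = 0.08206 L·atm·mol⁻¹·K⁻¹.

T ≈ 729.8 K

T = (P + a/V_m²)(V_m − b)/R
P + a/V_m² = 273 + 5.50/(0.136)² = 570.36 atm
V_m − b = 0.136 − 0.0310 = 0.10500 L/mol
T = (570.36)(0.10500)/0.08206 = 729.8 K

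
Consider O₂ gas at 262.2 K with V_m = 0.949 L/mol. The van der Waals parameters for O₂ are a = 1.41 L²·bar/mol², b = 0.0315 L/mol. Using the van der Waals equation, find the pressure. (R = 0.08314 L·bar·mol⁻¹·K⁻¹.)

P ≈ 22.19 bar

P = RT/(V_m − b) − a/V_m²
RT/(V_m − b) = (0.08314)(262.2)/(0.949 − 0.0315) = 21.799/0.91750 = 23.759 bar
a/V_m² = 1.41/(0.949)² = 1.5656 bar
P = 23.759 − 1.5656 = 22.19 bar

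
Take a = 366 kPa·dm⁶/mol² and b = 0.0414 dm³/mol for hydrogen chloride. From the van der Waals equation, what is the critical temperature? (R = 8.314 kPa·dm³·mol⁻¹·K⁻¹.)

T_c ≈ 315.1 K

For a van der Waals gas, T_c = 8a/(27Rb).
T_c = 8×366/(27×8.314×0.0414) = 2928.0/9.2934 = 315.1 K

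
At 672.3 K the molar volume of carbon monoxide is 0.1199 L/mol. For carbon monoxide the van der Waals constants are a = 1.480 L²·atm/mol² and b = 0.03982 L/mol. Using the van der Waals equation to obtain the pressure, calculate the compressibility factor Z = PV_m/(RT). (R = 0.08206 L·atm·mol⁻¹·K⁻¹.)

Z ≈ 1.274

P = RT/(V_m − b) − a/V_m² = (0.08206)(672.3)/(0.1199 − 0.03982) − 1.480/(0.1199)²
  = 55.169/0.080080 − 102.95 = 688.92 − 102.95 = 585.97 atm
Z = PV_m/(RT) = (585.97)(0.1199)/((0.08206)(672.3)) = 70.258/55.169 = 1.274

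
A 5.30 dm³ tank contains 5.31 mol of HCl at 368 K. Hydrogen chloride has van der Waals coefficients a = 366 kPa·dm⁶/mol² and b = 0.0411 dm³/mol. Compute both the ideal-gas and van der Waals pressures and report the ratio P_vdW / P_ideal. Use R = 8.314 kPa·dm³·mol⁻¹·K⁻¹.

P_vdW / P_ideal ≈ 0.9231

Ideal: P_ideal = nRT/V = (5.31)(8.314)(368)/5.30 = 3065.32 kPa
vdW: P = nRT/(V − nb) − a n²/V² = 16246.2/5.08176 − 10319.8/28.0900 = 3196.96 − 367.383 = 2829.58 kPa
Ratio = 2829.58/3065.32 = 0.9231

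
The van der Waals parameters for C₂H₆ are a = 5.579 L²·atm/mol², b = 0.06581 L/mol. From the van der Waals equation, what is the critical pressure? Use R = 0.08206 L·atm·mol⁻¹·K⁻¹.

P_c ≈ 47.71 atm

For a van der Waals gas, P_c = a/(27b²).
P_c = 5.579/(27×(0.06581)²) = 5.579/0.11694 = 47.71 atm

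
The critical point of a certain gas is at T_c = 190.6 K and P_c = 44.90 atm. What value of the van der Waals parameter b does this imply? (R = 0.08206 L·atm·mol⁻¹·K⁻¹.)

b ≈ 0.04354 L/mol

From T_c = 8a/(27Rb) and P_c = a/(27b²): b = R T_c/(8 P_c).
b = (0.08206)(190.6)/(8×44.90) = 15.641/359.20 = 0.04354 L/mol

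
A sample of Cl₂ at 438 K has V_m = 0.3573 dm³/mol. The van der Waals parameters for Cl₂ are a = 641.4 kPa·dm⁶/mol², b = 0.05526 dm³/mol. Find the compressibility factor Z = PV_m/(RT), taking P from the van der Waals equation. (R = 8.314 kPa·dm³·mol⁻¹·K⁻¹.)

Z ≈ 0.6900

P = RT/(V_m − b) − a/V_m² = (8.314)(438)/(0.3573 − 0.05526) − 641.4/(0.3573)²
  = 3641.5/0.30204 − 5024.2 = 12056 − 5024.2 = 7032 kPa
Z = PV_m/(RT) = (7032)(0.3573)/((8.314)(438)) = 2512.5/3641.5 = 0.6900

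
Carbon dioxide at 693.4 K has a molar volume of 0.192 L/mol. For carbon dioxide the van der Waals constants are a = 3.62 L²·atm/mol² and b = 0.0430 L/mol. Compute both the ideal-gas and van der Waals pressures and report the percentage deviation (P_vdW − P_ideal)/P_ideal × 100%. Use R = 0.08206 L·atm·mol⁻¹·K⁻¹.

-4.28 %

Ideal: P_ideal = RT/V_m = (0.08206)(693.4)/0.192 = 296.356 atm
vdW: P = RT/(V_m − b) − a/V_m² = 56.9004/0.149000 − 3.62/0.0368640 = 381.882 − 98.1988 = 283.683 atm
% deviation = (283.683 − 296.356)/296.356 × 100% = -4.28%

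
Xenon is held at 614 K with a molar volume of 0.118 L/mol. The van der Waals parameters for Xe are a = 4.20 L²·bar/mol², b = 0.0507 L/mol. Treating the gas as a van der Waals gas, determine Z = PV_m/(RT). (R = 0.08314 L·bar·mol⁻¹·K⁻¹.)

P = RT/(V_m − b) − a/V_m² = (0.08314)(614)/(0.118 − 0.0507) − 4.20/(0.118)²
  = 51.048/0.067300 − 301.64 = 758.51 − 301.64 = 456.87 bar
Z = PV_m/(RT) = (456.87)(0.118)/((0.08314)(614)) = 53.911/51.048 = 1.056

Z ≈ 1.056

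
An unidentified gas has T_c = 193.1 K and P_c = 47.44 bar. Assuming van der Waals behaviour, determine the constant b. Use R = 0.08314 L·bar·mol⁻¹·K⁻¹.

From T_c = 8a/(27Rb) and P_c = a/(27b²): b = R T_c/(8 P_c).
b = (0.08314)(193.1)/(8×47.44) = 16.054/379.52 = 0.04230 L/mol

b ≈ 0.04230 L/mol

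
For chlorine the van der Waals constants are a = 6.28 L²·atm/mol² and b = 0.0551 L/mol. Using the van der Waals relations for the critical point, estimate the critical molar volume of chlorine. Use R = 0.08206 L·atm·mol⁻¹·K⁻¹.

V_m,c ≈ 0.1653 L/mol

For a van der Waals gas, V_m,c = 3b.
V_m,c = 3×0.0551 = 0.1653 L/mol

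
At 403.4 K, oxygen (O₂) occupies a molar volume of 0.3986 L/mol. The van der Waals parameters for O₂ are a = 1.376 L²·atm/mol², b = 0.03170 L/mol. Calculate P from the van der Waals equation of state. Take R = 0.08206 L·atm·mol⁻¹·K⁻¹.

P = RT/(V_m − b) − a/V_m²
RT/(V_m − b) = (0.08206)(403.4)/(0.3986 − 0.03170) = 33.103/0.36690 = 90.223 atm
a/V_m² = 1.376/(0.3986)² = 8.6605 atm
P = 90.223 − 8.6605 = 81.56 atm

P ≈ 81.56 atm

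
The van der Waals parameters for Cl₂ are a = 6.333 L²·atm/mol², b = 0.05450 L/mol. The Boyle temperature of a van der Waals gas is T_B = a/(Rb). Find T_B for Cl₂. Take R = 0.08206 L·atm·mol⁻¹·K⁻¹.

T_B ≈ 1416 K

For a van der Waals gas the second virial coefficient B₂ = b − a/(RT) vanishes at T_B = a/(Rb).
T_B = 6.333/(0.08206×0.05450) = 6.333/0.0044723 = 1416 K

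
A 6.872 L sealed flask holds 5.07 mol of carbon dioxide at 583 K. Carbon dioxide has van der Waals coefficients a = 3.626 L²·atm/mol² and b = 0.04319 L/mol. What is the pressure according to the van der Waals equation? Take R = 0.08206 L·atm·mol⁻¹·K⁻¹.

P ≈ 34.48 atm

P = nRT/(V − nb) − a n²/V²
nRT/(V − nb) = (5.07)(0.08206)(583)/(6.872 − 5.07×0.04319) = 242.55/6.6530 = 36.457 atm
a n²/V² = (3.626)(5.07)²/(6.872)² = 1.9737 atm
P = 36.457 − 1.9737 = 34.48 atm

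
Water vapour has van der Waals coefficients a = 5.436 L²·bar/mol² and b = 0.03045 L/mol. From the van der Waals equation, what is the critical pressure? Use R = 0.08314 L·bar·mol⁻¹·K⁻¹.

P_c ≈ 217.1 bar

For a van der Waals gas, P_c = a/(27b²).
P_c = 5.436/(27×(0.03045)²) = 5.436/0.025034 = 217.1 bar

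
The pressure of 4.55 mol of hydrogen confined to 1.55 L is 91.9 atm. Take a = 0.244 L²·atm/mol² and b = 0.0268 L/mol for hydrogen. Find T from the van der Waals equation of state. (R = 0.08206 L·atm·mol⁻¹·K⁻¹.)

T ≈ 359.5 K

T = (P + a n²/V²)(V − nb)/(nR)
P + a n²/V² = 91.9 + (0.244)(4.55)²/(1.55)² = 94.003 atm
V − nb = 1.55 − (4.55)(0.0268) = 1.4281 L
T = (94.003)(1.4281)/((4.55)(0.08206)) = 359.5 K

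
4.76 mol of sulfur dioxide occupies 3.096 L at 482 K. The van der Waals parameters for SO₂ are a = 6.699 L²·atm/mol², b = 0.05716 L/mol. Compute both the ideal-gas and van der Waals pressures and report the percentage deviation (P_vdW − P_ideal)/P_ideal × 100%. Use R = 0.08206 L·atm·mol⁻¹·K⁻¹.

Ideal: P_ideal = nRT/V = (4.76)(0.08206)(482)/3.096 = 60.8113 atm
vdW: P = nRT/(V − nb) − a n²/V² = 188.272/2.82392 − 151.783/9.58522 = 66.6704 − 15.8351 = 50.8353 atm
% deviation = (50.8353 − 60.8113)/60.8113 × 100% = -16.40%

-16.40 %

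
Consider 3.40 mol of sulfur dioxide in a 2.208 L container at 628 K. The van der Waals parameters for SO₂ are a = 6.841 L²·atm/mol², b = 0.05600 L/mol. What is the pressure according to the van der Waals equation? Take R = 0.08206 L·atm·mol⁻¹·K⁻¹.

P ≈ 70.62 atm

P = nRT/(V − nb) − a n²/V²
nRT/(V − nb) = (3.40)(0.08206)(628)/(2.208 − 3.40×0.05600) = 175.21/2.0176 = 86.841 atm
a n²/V² = (6.841)(3.40)²/(2.208)² = 16.221 atm
P = 86.841 − 16.221 = 70.62 atm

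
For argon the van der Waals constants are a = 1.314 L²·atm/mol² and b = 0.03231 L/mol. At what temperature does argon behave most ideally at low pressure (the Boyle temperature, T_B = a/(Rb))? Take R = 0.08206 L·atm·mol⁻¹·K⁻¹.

T_B ≈ 495.6 K

For a van der Waals gas the second virial coefficient B₂ = b − a/(RT) vanishes at T_B = a/(Rb).
T_B = 1.314/(0.08206×0.03231) = 1.314/0.0026514 = 495.6 K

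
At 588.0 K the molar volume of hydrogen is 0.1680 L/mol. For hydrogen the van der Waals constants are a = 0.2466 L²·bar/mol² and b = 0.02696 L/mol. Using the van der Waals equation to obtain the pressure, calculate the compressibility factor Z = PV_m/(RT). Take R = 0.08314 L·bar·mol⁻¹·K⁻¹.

P = RT/(V_m − b) − a/V_m² = (0.08314)(588.0)/(0.1680 − 0.02696) − 0.2466/(0.1680)²
  = 48.886/0.14104 − 8.7372 = 346.61 − 8.7372 = 337.87 bar
Z = PV_m/(RT) = (337.87)(0.1680)/((0.08314)(588.0)) = 56.762/48.886 = 1.161

Z ≈ 1.161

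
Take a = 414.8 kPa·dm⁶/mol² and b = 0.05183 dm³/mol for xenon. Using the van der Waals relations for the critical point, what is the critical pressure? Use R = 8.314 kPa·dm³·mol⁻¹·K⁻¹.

P_c ≈ 5719 kPa

For a van der Waals gas, P_c = a/(27b²).
P_c = 414.8/(27×(0.05183)²) = 414.8/0.072531 = 5719 kPa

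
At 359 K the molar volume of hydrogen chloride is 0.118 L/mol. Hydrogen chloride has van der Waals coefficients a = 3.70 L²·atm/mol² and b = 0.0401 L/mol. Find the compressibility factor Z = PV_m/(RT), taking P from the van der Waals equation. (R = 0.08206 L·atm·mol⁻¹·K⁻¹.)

P = RT/(V_m − b) − a/V_m² = (0.08206)(359)/(0.118 − 0.0401) − 3.70/(0.118)²
  = 29.460/0.077900 − 265.73 = 378.18 − 265.73 = 112.45 atm
Z = PV_m/(RT) = (112.45)(0.118)/((0.08206)(359)) = 13.269/29.460 = 0.4504

Z ≈ 0.4504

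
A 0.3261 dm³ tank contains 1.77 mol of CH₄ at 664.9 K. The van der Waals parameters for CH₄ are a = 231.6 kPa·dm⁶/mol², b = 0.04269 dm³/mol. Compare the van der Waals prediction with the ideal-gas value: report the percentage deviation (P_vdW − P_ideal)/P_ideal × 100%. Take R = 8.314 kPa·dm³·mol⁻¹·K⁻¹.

Ideal: P_ideal = nRT/V = (1.77)(8.314)(664.9)/0.3261 = 30004.7 kPa
vdW: P = nRT/(V − nb) − a n²/V² = 9784.52/0.250539 − 725.580/0.106341 = 39053.9 − 6823.14 = 32230.8 kPa
% deviation = (32230.8 − 30004.7)/30004.7 × 100% = 7.42%

7.42 %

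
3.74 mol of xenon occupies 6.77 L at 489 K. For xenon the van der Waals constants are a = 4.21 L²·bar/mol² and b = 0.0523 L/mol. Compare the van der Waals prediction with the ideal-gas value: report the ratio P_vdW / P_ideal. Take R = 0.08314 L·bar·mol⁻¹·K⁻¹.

P_vdW / P_ideal ≈ 0.9725

Ideal: P_ideal = nRT/V = (3.74)(0.08314)(489)/6.77 = 22.4596 bar
vdW: P = nRT/(V − nb) − a n²/V² = 152.051/6.57440 − 58.8878/45.8329 = 23.1277 − 1.28484 = 21.8429 bar
Ratio = 21.8429/22.4596 = 0.9725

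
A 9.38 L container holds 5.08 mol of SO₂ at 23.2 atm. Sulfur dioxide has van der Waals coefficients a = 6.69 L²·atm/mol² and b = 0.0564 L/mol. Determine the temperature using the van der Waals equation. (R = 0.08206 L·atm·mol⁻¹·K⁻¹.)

T ≈ 548.9 K

T = (P + a n²/V²)(V − nb)/(nR)
P + a n²/V² = 23.2 + (6.69)(5.08)²/(9.38)² = 25.162 atm
V − nb = 9.38 − (5.08)(0.0564) = 9.0935 L
T = (25.162)(9.0935)/((5.08)(0.08206)) = 548.9 K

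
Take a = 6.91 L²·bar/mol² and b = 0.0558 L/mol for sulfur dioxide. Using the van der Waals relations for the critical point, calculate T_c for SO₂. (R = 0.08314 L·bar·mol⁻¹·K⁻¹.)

T_c ≈ 441.3 K

For a van der Waals gas, T_c = 8a/(27Rb).
T_c = 8×6.91/(27×0.08314×0.0558) = 55.280/0.12526 = 441.3 K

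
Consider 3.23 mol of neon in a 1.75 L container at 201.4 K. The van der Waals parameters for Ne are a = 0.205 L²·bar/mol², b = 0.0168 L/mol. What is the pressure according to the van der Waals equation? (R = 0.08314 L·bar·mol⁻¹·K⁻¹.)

P ≈ 31.20 bar

P = nRT/(V − nb) − a n²/V²
nRT/(V − nb) = (3.23)(0.08314)(201.4)/(1.75 − 3.23×0.0168) = 54.084/1.6957 = 31.895 bar
a n²/V² = (0.205)(3.23)²/(1.75)² = 0.69837 bar
P = 31.895 − 0.69837 = 31.20 bar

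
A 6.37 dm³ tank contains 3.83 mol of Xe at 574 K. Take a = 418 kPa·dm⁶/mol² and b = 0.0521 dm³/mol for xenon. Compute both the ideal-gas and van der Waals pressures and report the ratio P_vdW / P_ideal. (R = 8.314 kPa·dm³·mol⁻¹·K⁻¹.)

Ideal: P_ideal = nRT/V = (3.83)(8.314)(574)/6.37 = 2869.33 kPa
vdW: P = nRT/(V − nb) − a n²/V² = 18277.7/6.17046 − 6131.60/40.5769 = 2962.13 − 151.111 = 2811.02 kPa
Ratio = 2811.02/2869.33 = 0.9797

P_vdW / P_ideal ≈ 0.9797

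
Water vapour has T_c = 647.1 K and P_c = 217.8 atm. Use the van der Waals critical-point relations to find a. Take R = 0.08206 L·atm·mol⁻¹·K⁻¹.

From T_c = 8a/(27Rb) and P_c = a/(27b²): a = 27 R² T_c²/(64 P_c).
a = 27×(0.08206)²×(647.1)²/(64×217.8) = 76132/13939 = 5.462 L²·atm/mol²

a ≈ 5.462 L²·atm/mol²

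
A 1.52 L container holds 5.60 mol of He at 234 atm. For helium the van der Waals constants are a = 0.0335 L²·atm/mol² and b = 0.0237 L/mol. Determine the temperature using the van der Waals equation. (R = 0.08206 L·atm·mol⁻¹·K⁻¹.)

T = (P + a n²/V²)(V − nb)/(nR)
P + a n²/V² = 234 + (0.0335)(5.60)²/(1.52)² = 234.45 atm
V − nb = 1.52 − (5.60)(0.0237) = 1.3873 L
T = (234.45)(1.3873)/((5.60)(0.08206)) = 707.8 K

T ≈ 707.8 K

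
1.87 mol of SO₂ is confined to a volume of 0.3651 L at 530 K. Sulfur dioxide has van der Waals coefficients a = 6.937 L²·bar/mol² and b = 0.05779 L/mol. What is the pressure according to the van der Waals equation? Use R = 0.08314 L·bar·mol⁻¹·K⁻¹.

P ≈ 138.6 bar

P = nRT/(V − nb) − a n²/V²
nRT/(V − nb) = (1.87)(0.08314)(530)/(0.3651 − 1.87×0.05779) = 82.400/0.25703 = 320.59 bar
a n²/V² = (6.937)(1.87)²/(0.3651)² = 181.98 bar
P = 320.59 − 181.98 = 138.6 bar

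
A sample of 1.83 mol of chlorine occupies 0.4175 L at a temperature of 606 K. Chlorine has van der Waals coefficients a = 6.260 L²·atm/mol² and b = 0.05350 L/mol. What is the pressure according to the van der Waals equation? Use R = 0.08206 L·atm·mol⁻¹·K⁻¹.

P = nRT/(V − nb) − a n²/V²
nRT/(V − nb) = (1.83)(0.08206)(606)/(0.4175 − 1.83×0.05350) = 91.003/0.31960 = 284.74 atm
a n²/V² = (6.260)(1.83)²/(0.4175)² = 120.27 atm
P = 284.74 − 120.27 = 164.5 atm

P ≈ 164.5 atm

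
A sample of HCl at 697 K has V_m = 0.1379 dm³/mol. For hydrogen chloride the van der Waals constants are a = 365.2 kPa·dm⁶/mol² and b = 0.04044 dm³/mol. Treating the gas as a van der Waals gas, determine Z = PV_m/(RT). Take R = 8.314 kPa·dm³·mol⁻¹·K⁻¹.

P = RT/(V_m − b) − a/V_m² = (8.314)(697)/(0.1379 − 0.04044) − 365.2/(0.1379)²
  = 5794.9/0.097460 − 19204 = 59459 − 19204 = 40255 kPa
Z = PV_m/(RT) = (40255)(0.1379)/((8.314)(697)) = 5551.2/5794.9 = 0.9579

Z ≈ 0.9579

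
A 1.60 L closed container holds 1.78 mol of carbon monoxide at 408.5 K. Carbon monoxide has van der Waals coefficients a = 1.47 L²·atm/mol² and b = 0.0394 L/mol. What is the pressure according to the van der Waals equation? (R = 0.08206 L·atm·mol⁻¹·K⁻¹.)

P = nRT/(V − nb) − a n²/V²
nRT/(V − nb) = (1.78)(0.08206)(408.5)/(1.60 − 1.78×0.0394) = 59.668/1.5299 = 39.001 atm
a n²/V² = (1.47)(1.78)²/(1.60)² = 1.8194 atm
P = 39.001 − 1.8194 = 37.18 atm

P ≈ 37.18 atm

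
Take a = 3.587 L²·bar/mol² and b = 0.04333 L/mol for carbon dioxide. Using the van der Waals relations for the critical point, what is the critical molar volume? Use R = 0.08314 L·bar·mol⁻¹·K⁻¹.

V_m,c ≈ 0.1300 L/mol

For a van der Waals gas, V_m,c = 3b.
V_m,c = 3×0.04333 = 0.1300 L/mol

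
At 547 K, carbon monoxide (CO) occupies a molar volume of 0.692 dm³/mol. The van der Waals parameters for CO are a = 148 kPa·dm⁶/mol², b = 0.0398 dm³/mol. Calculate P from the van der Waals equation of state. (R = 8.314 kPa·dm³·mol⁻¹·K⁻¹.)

P ≈ 6664 kPa

P = RT/(V_m − b) − a/V_m²
RT/(V_m − b) = (8.314)(547)/(0.692 − 0.0398) = 4547.8/0.65220 = 6973.0 kPa
a/V_m² = 148/(0.692)² = 309.06 kPa
P = 6973.0 − 309.06 = 6664 kPa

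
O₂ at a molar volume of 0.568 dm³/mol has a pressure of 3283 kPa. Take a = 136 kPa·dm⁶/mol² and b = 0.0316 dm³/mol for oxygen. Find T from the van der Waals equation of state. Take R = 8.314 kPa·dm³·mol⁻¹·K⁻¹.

T ≈ 239.0 K

T = (P + a/V_m²)(V_m − b)/R
P + a/V_m² = 3283 + 136/(0.568)² = 3704.5 kPa
V_m − b = 0.568 − 0.0316 = 0.53640 dm³/mol
T = (3704.5)(0.53640)/8.314 = 239.0 K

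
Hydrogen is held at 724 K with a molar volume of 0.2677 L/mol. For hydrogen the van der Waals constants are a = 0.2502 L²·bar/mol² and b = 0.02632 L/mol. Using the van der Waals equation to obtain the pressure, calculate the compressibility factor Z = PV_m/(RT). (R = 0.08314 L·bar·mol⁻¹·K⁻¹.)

P = RT/(V_m − b) − a/V_m² = (0.08314)(724)/(0.2677 − 0.02632) − 0.2502/(0.2677)²
  = 60.193/0.24138 − 3.4913 = 249.37 − 3.4913 = 245.88 bar
Z = PV_m/(RT) = (245.88)(0.2677)/((0.08314)(724)) = 65.822/60.193 = 1.094

Z ≈ 1.094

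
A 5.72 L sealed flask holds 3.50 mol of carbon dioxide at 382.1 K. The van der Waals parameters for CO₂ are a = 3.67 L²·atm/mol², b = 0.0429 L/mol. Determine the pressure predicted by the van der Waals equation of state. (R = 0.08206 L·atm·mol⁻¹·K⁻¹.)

P ≈ 18.33 atm

P = nRT/(V − nb) − a n²/V²
nRT/(V − nb) = (3.50)(0.08206)(382.1)/(5.72 − 3.50×0.0429) = 109.74/5.5699 = 19.702 atm
a n²/V² = (3.67)(3.50)²/(5.72)² = 1.3741 atm
P = 19.702 − 1.3741 = 18.33 atm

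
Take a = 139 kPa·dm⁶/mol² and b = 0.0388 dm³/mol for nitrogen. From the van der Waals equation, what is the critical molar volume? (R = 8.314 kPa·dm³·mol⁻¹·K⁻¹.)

For a van der Waals gas, V_m,c = 3b.
V_m,c = 3×0.0388 = 0.1164 dm³/mol

V_m,c ≈ 0.1164 dm³/mol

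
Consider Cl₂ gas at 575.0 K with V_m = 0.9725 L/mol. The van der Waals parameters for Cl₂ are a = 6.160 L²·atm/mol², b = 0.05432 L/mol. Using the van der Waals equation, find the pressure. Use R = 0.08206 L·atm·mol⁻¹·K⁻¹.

P ≈ 44.88 atm

P = RT/(V_m − b) − a/V_m²
RT/(V_m − b) = (0.08206)(575.0)/(0.9725 − 0.05432) = 47.185/0.91818 = 51.390 atm
a/V_m² = 6.160/(0.9725)² = 6.5133 atm
P = 51.390 − 6.5133 = 44.88 atm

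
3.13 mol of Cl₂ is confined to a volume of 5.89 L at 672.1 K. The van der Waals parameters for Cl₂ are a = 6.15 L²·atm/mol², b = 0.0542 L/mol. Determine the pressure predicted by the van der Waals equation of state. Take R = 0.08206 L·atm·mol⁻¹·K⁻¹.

P ≈ 28.44 atm

P = nRT/(V − nb) − a n²/V²
nRT/(V − nb) = (3.13)(0.08206)(672.1)/(5.89 − 3.13×0.0542) = 172.63/5.7204 = 30.178 atm
a n²/V² = (6.15)(3.13)²/(5.89)² = 1.7367 atm
P = 30.178 − 1.7367 = 28.44 atm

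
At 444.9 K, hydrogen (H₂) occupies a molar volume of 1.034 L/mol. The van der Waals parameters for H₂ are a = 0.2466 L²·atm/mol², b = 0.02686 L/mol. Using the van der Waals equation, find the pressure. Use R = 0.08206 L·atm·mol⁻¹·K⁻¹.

P ≈ 36.02 atm

P = RT/(V_m − b) − a/V_m²
RT/(V_m − b) = (0.08206)(444.9)/(1.034 − 0.02686) = 36.508/1.0071 = 36.251 atm
a/V_m² = 0.2466/(1.034)² = 0.23065 atm
P = 36.251 − 0.23065 = 36.02 atm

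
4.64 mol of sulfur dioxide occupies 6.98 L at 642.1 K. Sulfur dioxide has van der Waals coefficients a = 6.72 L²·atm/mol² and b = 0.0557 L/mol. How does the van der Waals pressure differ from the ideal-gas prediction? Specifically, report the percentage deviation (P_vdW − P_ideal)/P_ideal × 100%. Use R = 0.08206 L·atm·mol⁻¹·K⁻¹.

Ideal: P_ideal = nRT/V = (4.64)(0.08206)(642.1)/6.98 = 35.0265 atm
vdW: P = nRT/(V − nb) − a n²/V² = 244.485/6.72155 − 144.679/48.7204 = 36.3733 − 2.96958 = 33.4037 atm
% deviation = (33.4037 − 35.0265)/35.0265 × 100% = -4.63%

-4.63 %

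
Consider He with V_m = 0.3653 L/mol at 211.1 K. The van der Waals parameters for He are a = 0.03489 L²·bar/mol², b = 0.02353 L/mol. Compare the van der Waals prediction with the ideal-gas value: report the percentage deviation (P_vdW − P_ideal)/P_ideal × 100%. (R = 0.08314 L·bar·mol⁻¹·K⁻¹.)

Ideal: P_ideal = RT/V_m = (0.08314)(211.1)/0.3653 = 48.0450 bar
vdW: P = RT/(V_m − b) − a/V_m² = 17.5509/0.341770 − 0.03489/0.133444 = 51.3530 − 0.261458 = 51.0915 bar
% deviation = (51.0915 − 48.0450)/48.0450 × 100% = 6.34%

6.34 %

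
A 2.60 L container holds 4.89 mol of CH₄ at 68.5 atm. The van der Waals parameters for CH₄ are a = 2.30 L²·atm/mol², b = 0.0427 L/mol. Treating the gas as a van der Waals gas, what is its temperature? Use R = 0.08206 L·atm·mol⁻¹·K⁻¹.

T ≈ 456.7 K

T = (P + a n²/V²)(V − nb)/(nR)
P + a n²/V² = 68.5 + (2.30)(4.89)²/(2.60)² = 76.636 atm
V − nb = 2.60 − (4.89)(0.0427) = 2.3912 L
T = (76.636)(2.3912)/((4.89)(0.08206)) = 456.7 K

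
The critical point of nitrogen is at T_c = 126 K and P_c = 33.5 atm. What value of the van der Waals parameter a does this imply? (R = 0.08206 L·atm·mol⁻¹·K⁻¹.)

From T_c = 8a/(27Rb) and P_c = a/(27b²): a = 27 R² T_c²/(64 P_c).
a = 27×(0.08206)²×(126)²/(64×33.5) = 2886.5/2144.0 = 1.346 L²·atm/mol²

a ≈ 1.346 L²·atm/mol²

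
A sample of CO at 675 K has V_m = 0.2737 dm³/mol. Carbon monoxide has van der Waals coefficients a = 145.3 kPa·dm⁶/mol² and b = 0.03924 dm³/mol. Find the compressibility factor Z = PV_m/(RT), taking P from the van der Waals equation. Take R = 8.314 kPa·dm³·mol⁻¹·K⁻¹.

Z ≈ 1.073

P = RT/(V_m − b) − a/V_m² = (8.314)(675)/(0.2737 − 0.03924) − 145.3/(0.2737)²
  = 5612.0/0.23446 − 1939.6 = 23936 − 1939.6 = 21996 kPa
Z = PV_m/(RT) = (21996)(0.2737)/((8.314)(675)) = 6020.3/5612.0 = 1.073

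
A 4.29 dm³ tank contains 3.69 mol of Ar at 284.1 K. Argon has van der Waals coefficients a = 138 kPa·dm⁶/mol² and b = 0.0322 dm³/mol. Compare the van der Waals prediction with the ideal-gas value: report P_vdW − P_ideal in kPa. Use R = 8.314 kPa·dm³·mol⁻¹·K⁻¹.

ΔP ≈ -44.2 kPa

Ideal: P_ideal = nRT/V = (3.69)(8.314)(284.1)/4.29 = 2031.66 kPa
vdW: P = nRT/(V − nb) − a n²/V² = 8715.81/4.17118 − 1879.02/18.4041 = 2089.53 − 102.098 = 1987.43 kPa
ΔP = 1987.43 − 2031.66 = -44.2 kPa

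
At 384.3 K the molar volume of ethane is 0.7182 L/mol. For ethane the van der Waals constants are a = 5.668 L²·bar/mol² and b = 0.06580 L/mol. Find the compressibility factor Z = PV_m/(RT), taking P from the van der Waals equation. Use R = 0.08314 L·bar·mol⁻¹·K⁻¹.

P = RT/(V_m − b) − a/V_m² = (0.08314)(384.3)/(0.7182 − 0.06580) − 5.668/(0.7182)²
  = 31.951/0.65240 − 10.989 = 48.975 − 10.989 = 37.986 bar
Z = PV_m/(RT) = (37.986)(0.7182)/((0.08314)(384.3)) = 27.282/31.951 = 0.8539

Z ≈ 0.8539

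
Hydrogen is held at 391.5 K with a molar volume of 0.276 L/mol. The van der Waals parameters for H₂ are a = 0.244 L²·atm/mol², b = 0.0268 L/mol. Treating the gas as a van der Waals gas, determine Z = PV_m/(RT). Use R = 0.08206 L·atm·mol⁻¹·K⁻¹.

Z ≈ 1.080

P = RT/(V_m − b) − a/V_m² = (0.08206)(391.5)/(0.276 − 0.0268) − 0.244/(0.276)²
  = 32.126/0.24920 − 3.2031 = 128.92 − 3.2031 = 125.72 atm
Z = PV_m/(RT) = (125.72)(0.276)/((0.08206)(391.5)) = 34.699/32.126 = 1.080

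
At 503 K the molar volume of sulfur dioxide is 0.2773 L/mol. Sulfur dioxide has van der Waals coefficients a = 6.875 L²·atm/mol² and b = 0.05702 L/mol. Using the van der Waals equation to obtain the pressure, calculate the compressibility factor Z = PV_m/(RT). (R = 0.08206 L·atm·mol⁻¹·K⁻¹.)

Z ≈ 0.6582

P = RT/(V_m − b) − a/V_m² = (0.08206)(503)/(0.2773 − 0.05702) − 6.875/(0.2773)²
  = 41.276/0.22028 − 89.407 = 187.38 − 89.407 = 97.97 atm
Z = PV_m/(RT) = (97.97)(0.2773)/((0.08206)(503)) = 27.167/41.276 = 0.6582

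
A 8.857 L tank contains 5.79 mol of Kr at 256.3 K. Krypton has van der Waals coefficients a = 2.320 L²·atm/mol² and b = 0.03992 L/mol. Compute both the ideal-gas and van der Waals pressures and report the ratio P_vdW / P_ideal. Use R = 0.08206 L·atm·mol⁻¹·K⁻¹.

P_vdW / P_ideal ≈ 0.9547

Ideal: P_ideal = nRT/V = (5.79)(0.08206)(256.3)/8.857 = 13.7490 atm
vdW: P = nRT/(V − nb) − a n²/V² = 121.775/8.62586 − 77.7759/78.4464 = 14.1174 − 0.991453 = 13.1259 atm
Ratio = 13.1259/13.7490 = 0.9547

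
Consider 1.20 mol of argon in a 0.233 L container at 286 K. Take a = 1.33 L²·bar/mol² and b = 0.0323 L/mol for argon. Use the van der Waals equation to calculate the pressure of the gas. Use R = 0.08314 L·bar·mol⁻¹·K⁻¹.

P = nRT/(V − nb) − a n²/V²
nRT/(V − nb) = (1.20)(0.08314)(286)/(0.233 − 1.20×0.0323) = 28.534/0.19424 = 146.90 bar
a n²/V² = (1.33)(1.20)²/(0.233)² = 35.278 bar
P = 146.90 − 35.278 = 111.6 bar

P ≈ 111.6 bar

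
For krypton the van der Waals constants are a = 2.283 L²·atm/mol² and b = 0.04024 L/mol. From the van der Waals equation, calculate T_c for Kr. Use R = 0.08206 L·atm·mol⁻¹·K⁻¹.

T_c ≈ 204.9 K

For a van der Waals gas, T_c = 8a/(27Rb).
T_c = 8×2.283/(27×0.08206×0.04024) = 18.264/0.089157 = 204.9 K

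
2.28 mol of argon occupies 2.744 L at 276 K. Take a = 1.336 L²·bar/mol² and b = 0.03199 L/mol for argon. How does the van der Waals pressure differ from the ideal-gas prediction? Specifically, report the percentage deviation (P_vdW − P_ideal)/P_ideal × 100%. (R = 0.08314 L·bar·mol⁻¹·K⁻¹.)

-2.11 %

Ideal: P_ideal = nRT/V = (2.28)(0.08314)(276)/2.744 = 19.0665 bar
vdW: P = nRT/(V − nb) − a n²/V² = 52.3183/2.67106 − 6.94506/7.52954 = 19.5871 − 0.922375 = 18.6647 bar
% deviation = (18.6647 − 19.0665)/19.0665 × 100% = -2.11%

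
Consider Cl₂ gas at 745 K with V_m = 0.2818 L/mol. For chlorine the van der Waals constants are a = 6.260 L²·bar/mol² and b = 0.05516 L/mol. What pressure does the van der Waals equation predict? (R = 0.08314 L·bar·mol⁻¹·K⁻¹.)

P ≈ 194.5 bar

P = RT/(V_m − b) − a/V_m²
RT/(V_m − b) = (0.08314)(745)/(0.2818 − 0.05516) = 61.939/0.22664 = 273.29 bar
a/V_m² = 6.260/(0.2818)² = 78.830 bar
P = 273.29 − 78.830 = 194.5 bar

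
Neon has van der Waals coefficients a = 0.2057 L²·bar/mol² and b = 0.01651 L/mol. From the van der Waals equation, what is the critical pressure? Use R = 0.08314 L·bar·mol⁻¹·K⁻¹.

P_c ≈ 27.95 bar

For a van der Waals gas, P_c = a/(27b²).
P_c = 0.2057/(27×(0.01651)²) = 0.2057/0.0073597 = 27.95 bar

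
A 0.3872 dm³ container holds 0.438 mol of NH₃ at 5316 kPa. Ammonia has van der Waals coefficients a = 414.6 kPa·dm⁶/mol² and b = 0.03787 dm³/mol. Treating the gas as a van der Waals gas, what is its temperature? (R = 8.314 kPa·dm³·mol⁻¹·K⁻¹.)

T ≈ 595.0 K

T = (P + a n²/V²)(V − nb)/(nR)
P + a n²/V² = 5316 + (414.6)(0.438)²/(0.3872)² = 5846.5 kPa
V − nb = 0.3872 − (0.438)(0.03787) = 0.37061 dm³
T = (5846.5)(0.37061)/((0.438)(8.314)) = 595.0 K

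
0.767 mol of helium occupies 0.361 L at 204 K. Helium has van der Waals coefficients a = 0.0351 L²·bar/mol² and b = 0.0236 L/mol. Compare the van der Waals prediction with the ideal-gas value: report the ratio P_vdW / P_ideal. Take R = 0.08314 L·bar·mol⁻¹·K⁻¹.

P_vdW / P_ideal ≈ 1.048

Ideal: P_ideal = nRT/V = (0.767)(0.08314)(204)/0.361 = 36.0353 bar
vdW: P = nRT/(V − nb) − a n²/V² = 13.0087/0.342899 − 0.0206489/0.130321 = 37.9374 − 0.158446 = 37.7790 bar
Ratio = 37.7790/36.0353 = 1.048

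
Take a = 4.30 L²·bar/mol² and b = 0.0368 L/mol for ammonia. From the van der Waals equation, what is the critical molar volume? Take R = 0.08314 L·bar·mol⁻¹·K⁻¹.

For a van der Waals gas, V_m,c = 3b.
V_m,c = 3×0.0368 = 0.1104 L/mol

V_m,c ≈ 0.1104 L/mol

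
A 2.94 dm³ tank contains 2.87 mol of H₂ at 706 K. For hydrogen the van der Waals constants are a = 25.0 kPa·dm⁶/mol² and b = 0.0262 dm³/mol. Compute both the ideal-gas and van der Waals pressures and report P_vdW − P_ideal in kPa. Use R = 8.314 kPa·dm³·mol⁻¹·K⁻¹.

Ideal: P_ideal = nRT/V = (2.87)(8.314)(706)/2.94 = 5729.93 kPa
vdW: P = nRT/(V − nb) − a n²/V² = 16846.0/2.86481 − 205.923/8.64360 = 5880.32 − 23.8238 = 5856.50 kPa
ΔP = 5856.50 − 5729.93 = 126.6 kPa

ΔP ≈ 126.6 kPa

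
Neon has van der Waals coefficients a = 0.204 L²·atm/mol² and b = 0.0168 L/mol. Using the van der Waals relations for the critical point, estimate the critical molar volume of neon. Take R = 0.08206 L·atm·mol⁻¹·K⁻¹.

For a van der Waals gas, V_m,c = 3b.
V_m,c = 3×0.0168 = 0.05040 L/mol

V_m,c ≈ 0.05040 L/mol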